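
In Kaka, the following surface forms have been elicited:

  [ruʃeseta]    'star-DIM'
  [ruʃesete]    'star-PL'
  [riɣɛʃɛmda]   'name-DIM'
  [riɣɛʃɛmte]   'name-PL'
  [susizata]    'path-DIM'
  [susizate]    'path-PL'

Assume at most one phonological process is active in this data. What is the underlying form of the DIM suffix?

The DIM morpheme has two allomorphs, [-da] and [-ta].
By contrast the PL suffix keeps its initial [t] throughout — that segment must be underlying.
The DIM suffix is therefore /-da/ underlyingly, with post-vocalic devoicing: voiced stops become voiceless after a vowel.

/-da/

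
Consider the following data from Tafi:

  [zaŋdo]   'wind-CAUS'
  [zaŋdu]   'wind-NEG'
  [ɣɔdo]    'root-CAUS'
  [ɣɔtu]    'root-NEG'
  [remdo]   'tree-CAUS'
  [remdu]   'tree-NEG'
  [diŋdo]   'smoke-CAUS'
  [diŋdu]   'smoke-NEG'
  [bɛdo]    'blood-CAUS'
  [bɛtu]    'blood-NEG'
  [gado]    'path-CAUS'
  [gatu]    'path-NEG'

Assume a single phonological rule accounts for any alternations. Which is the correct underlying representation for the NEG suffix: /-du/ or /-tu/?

/-tu/

The NEG suffix surfaces as [-du] and [-tu], depending on the final segment of the stem.
By contrast the CAUS suffix keeps its initial [d] throughout — that segment must be underlying.
So the underlying form is /-tu/, and voiceless stops become voiced after a nasal.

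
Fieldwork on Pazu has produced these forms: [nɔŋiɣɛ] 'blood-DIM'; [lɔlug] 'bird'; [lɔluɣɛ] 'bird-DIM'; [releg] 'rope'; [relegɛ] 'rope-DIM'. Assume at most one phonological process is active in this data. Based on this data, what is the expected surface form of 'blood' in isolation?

[nɔŋig]

The stem for 'bird' ends in [g] in [lɔlug] but [ɣ] in [lɔluɣɛ].
The stem 'rope' ([releg], [relegɛ]) shows [g] unchanged in both environments, so [g] cannot be basic with [ɣ] derived before the DIM suffix.
Therefore /ɣ/ is basic and [g] is derived by word-final hardening (voiced fricatives become stops word-finally).
The one attested form of 'blood', [nɔŋiɣɛ], shows underlying /nɔŋiɣ/. Applying the same rule word-finally gives [nɔŋig].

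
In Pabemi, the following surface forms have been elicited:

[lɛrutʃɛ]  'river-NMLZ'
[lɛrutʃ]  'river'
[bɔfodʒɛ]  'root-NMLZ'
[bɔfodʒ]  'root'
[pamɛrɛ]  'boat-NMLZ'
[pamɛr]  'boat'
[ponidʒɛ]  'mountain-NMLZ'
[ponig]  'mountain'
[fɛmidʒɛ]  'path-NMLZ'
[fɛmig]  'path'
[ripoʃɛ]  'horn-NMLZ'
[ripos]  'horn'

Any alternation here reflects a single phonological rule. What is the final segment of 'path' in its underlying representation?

/g/

'path' shows [dʒ] ~ [g] at the end of the stem ([fɛmidʒɛ] vs [fɛmig]).
The stem 'root' ([bɔfodʒɛ], [bɔfodʒ]) shows [dʒ] unchanged in both environments, so [dʒ] cannot be basic with [g] derived in isolation.
The underlying segment must be /g/; /g/ and /s/ become palato-alveolar [dʒ] and [ʃ] before a front vowel, yielding [dʒ] there.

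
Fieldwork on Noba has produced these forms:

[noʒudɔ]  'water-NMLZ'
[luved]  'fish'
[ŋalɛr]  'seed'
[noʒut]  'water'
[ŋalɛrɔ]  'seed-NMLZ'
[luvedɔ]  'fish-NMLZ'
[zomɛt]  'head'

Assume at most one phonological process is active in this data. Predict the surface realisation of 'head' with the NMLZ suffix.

[zomɛdɔ]

In [noʒut] and [noʒudɔ] the final segment of 'water' alternates: [t] ~ [d].
But 'fish' keeps [d] in both environments ([luved], [luvedɔ]), so there is no rule changing /d/ to [t] in isolation.
The alternation reflects intervocalic voicing: voiceless stops become voiced between vowels. /t/ is underlying.
The one attested form of 'head', [zomɛt], shows underlying /zomɛt/. Applying the same rule between vowels gives [zomɛdɔ].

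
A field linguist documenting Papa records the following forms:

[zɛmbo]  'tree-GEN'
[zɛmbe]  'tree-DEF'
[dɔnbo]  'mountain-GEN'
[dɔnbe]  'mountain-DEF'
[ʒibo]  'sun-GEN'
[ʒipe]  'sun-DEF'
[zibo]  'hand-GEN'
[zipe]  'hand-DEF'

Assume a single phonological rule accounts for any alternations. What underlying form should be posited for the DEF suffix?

The DEF suffix surfaces as [-be] and [-pe], depending on the final segment of the stem.
The GEN suffix, which begins with [b], is invariant after every stem; so [b] is not altered by any rule here.
So the underlying form is /-pe/, and voiceless stops become voiced after a nasal.

/-pe/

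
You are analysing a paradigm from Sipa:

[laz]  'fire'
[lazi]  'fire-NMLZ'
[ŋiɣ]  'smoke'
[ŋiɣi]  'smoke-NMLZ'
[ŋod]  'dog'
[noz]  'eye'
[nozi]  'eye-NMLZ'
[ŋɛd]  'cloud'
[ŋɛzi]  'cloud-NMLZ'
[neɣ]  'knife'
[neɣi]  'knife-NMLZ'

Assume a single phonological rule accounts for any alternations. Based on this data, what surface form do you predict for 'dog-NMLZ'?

The stem for 'cloud' ends in [d] in [ŋɛd] but [z] in [ŋɛzi].
Compare 'eye', with invariant [z] in [noz] and [nozi]: an analysis with underlying /z/ and a rule producing [d] in isolation would wrongly predict alternation here too.
The underlying segment must be /d/; voiced stops become fricatives between vowels, yielding [z] there.
From [ŋod] the stem 'dog' is /ŋod/; between vowels this yields [ŋozi].

[ŋozi]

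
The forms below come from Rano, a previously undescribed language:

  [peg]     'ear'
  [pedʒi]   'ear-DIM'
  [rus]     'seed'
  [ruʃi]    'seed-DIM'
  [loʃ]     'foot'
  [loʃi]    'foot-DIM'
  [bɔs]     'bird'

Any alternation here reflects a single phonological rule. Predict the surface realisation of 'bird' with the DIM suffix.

[bɔʃi]

In [rus] and [ruʃi] the final segment of 'seed' alternates: [s] ~ [ʃ].
The stem 'foot' ([loʃ], [loʃi]) shows [ʃ] unchanged in both environments, so [ʃ] cannot be basic with [s] derived in isolation.
The underlying segment must be /s/; /g/ and /s/ become palato-alveolar [dʒ] and [ʃ] before a front vowel, yielding [ʃ] there.
From [bɔs] the stem 'bird' is /bɔs/; before a front vowel this yields [bɔʃi].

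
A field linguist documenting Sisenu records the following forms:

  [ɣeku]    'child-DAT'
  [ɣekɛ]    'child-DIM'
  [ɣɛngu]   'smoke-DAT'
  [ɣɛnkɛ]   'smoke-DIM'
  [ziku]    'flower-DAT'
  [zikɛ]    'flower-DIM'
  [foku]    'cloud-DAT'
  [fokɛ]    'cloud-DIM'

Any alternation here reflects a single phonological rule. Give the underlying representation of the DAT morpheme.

The DAT suffix surfaces as [-gu] and [-ku], depending on the final segment of the stem.
By contrast the DIM suffix keeps its initial [k] throughout — that segment must be underlying.
The DAT suffix is therefore /-gu/ underlyingly, with post-vocalic devoicing: voiced stops become voiceless after a vowel.

/-gu/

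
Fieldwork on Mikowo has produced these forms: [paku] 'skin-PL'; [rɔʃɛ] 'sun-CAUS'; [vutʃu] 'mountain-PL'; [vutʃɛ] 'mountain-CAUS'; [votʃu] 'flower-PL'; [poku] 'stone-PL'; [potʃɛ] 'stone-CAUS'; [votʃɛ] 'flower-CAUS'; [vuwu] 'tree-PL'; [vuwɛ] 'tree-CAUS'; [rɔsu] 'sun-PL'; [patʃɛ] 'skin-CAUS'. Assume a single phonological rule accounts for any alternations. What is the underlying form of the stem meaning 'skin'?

The root 'skin' surfaces as [paku] and [patʃɛ], with a stem-final [k] ~ [tʃ] alternation.
The stem 'mountain' ([vutʃu], [vutʃɛ]) shows [tʃ] unchanged in both environments, so [tʃ] cannot be basic with [k] derived before the PL suffix.
Therefore /k/ is basic and [tʃ] is derived by palatalization before a front vowel (/k/ and /s/ become palato-alveolar [tʃ] and [ʃ] before a front vowel).

/pak/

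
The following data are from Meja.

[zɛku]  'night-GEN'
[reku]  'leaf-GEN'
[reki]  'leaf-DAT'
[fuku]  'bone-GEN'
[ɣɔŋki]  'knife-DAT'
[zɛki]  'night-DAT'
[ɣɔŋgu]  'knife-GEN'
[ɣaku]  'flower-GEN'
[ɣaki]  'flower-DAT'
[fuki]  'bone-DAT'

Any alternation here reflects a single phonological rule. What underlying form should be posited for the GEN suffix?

/-gu/

The GEN suffix surfaces as [-gu] and [-ku], depending on the final segment of the stem.
The DAT suffix, which begins with [k], is invariant after every stem; so [k] is not altered by any rule here.
So the underlying form is /-gu/, and voiced stops become voiceless after a vowel.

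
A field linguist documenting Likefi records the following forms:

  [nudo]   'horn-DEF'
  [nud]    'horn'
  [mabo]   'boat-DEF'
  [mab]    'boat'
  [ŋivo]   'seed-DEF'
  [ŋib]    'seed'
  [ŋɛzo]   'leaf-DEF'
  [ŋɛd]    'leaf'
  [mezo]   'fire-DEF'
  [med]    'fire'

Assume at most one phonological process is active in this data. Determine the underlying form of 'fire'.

The root 'fire' surfaces as [mezo] and [med], with a stem-final [z] ~ [d] alternation.
If /d/ were underlying and a rule turned it into [z] before the DEF suffix, 'horn' would also alternate; but it has [d] in both [nudo] and [nud].
So /z/ is underlying, and a rule of word-final hardening — voiced fricatives become stops word-finally — gives [d].
So 'fire' = /mez/.

/mez/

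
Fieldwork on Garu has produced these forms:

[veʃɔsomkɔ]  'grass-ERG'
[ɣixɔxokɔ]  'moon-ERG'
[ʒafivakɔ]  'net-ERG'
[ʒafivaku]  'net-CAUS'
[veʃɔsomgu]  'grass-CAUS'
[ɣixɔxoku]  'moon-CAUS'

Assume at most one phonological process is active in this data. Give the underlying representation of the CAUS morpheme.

The CAUS suffix surfaces as [-gu] and [-ku], depending on the final segment of the stem.
The ERG suffix, which begins with [k], is invariant after every stem; so [k] is not altered by any rule here.
So the underlying form is /-gu/, and voiced stops become voiceless after a vowel.

/-gu/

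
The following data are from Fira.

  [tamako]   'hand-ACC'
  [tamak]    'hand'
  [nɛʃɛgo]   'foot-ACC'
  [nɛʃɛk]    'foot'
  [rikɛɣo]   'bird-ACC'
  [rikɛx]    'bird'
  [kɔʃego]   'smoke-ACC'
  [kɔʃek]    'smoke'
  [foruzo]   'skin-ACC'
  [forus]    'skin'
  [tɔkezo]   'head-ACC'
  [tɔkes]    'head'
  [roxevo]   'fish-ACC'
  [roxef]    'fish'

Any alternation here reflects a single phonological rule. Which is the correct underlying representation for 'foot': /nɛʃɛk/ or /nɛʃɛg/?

The stem for 'foot' ends in [g] in [nɛʃɛgo] but [k] in [nɛʃɛk].
The stem 'hand' ([tamako], [tamak]) shows [k] unchanged in both environments, so [k] cannot be basic with [g] derived before the ACC suffix.
So /g/ is underlying, and a rule of word-final obstruent devoicing — voiced obstruents become voiceless word-finally — gives [k].

/nɛʃɛg/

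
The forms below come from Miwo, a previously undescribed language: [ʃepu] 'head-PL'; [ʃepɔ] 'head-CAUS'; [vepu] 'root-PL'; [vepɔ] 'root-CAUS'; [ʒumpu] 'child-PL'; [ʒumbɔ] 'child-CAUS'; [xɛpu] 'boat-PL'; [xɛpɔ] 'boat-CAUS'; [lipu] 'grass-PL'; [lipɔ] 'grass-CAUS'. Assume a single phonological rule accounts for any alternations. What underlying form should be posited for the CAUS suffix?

/-bɔ/

The CAUS morpheme has two allomorphs, [-bɔ] and [-pɔ].
The PL suffix, which begins with [p], is invariant after every stem; so [p] is not altered by any rule here.
So the underlying form is /-bɔ/, and voiced stops become voiceless after a vowel.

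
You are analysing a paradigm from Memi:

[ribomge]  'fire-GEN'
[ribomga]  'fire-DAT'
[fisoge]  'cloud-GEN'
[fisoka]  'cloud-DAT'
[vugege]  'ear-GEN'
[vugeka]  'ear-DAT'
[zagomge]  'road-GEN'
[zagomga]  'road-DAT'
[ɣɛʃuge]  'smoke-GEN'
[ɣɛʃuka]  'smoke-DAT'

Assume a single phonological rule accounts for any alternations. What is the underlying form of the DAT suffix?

The DAT suffix surfaces as [-ga] and [-ka], depending on the final segment of the stem.
By contrast the GEN suffix keeps its initial [g] throughout — that segment must be underlying.
The DAT suffix is therefore /-ka/ underlyingly, with post-nasal voicing: voiceless stops become voiced after a nasal.

/-ka/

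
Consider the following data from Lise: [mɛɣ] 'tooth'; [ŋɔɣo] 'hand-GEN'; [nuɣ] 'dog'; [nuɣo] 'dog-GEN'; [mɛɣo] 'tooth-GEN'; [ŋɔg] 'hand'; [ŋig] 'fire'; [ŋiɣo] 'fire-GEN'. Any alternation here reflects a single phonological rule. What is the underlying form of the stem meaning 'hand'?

'hand' shows [g] ~ [ɣ] at the end of the stem ([ŋɔg] vs [ŋɔɣo]).
The stem 'tooth' ([mɛɣ], [mɛɣo]) shows [ɣ] unchanged in both environments, so [ɣ] cannot be basic with [g] derived in isolation.
So /g/ is underlying, and a rule of intervocalic spirantization — voiced stops become fricatives between vowels — gives [ɣ].
So 'hand' = /ŋɔg/.

/ŋɔg/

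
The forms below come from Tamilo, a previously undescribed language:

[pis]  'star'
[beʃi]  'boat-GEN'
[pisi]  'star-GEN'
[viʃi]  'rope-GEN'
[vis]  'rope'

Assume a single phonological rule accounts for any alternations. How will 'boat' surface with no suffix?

The stem for 'rope' ends in [ʃ] in [viʃi] but [s] in [vis].
The stem 'star' ([pisi], [pis]) shows [s] unchanged in both environments, so [s] cannot be basic with [ʃ] derived before the GEN suffix.
Therefore /ʃ/ is basic and [s] is derived by depalatalization (palato-alveolar /ʃ/ becomes [s] when no front vowel follows).
From [beʃi] the stem 'boat' is /beʃ/; when no front vowel follows this yields [bes].

[bes]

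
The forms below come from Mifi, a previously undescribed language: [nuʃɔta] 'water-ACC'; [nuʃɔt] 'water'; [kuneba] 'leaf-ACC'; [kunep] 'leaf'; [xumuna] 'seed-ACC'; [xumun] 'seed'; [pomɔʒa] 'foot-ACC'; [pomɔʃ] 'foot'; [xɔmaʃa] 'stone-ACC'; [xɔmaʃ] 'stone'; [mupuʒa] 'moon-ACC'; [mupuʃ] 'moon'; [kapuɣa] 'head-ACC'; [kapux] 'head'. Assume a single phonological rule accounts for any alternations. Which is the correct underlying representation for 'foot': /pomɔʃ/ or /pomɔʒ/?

/pomɔʒ/

'foot' shows [ʒ] ~ [ʃ] at the end of the stem ([pomɔʒa] vs [pomɔʃ]).
If /ʃ/ were underlying and a rule turned it into [ʒ] before the ACC suffix, 'stone' would also alternate; but it has [ʃ] in both [xɔmaʃa] and [xɔmaʃ].
Therefore /ʒ/ is basic and [ʃ] is derived by word-final obstruent devoicing (voiced obstruents become voiceless word-finally).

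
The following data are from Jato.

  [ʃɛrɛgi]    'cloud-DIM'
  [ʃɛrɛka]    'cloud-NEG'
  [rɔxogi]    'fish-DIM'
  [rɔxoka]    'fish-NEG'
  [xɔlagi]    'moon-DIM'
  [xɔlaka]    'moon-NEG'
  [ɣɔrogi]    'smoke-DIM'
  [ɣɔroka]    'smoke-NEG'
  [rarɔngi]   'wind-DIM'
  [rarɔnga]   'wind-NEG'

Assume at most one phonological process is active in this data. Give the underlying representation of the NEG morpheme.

/-ka/

The NEG morpheme has two allomorphs, [-ga] and [-ka].
The DIM suffix, which begins with [g], is invariant after every stem; so [g] is not altered by any rule here.
So the underlying form is /-ka/, and voiceless stops become voiced after a nasal.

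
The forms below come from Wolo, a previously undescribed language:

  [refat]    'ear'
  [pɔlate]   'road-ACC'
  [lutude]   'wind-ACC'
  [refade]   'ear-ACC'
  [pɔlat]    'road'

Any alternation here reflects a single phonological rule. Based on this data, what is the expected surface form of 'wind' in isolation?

'ear' shows [t] ~ [d] at the end of the stem ([refat] vs [refade]).
Compare 'road', with invariant [t] in [pɔlat] and [pɔlate]: an analysis with underlying /t/ and a rule producing [d] before the ACC suffix would wrongly predict alternation here too.
The underlying segment must be /d/; voiced obstruents become voiceless word-finally, yielding [t] there.
The one attested form of 'wind', [lutude], shows underlying /lutud/. Applying the same rule word-finally gives [lutut].

[lutut]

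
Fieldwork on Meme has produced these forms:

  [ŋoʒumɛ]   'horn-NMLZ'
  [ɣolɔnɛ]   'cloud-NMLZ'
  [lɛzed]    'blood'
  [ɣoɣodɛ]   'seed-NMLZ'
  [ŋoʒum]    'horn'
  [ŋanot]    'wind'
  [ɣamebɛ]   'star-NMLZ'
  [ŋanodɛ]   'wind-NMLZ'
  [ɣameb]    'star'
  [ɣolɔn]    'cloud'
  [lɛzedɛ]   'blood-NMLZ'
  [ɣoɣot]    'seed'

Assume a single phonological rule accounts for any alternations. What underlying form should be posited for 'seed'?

The root 'seed' surfaces as [ɣoɣodɛ] and [ɣoɣot], with a stem-final [d] ~ [t] alternation.
If /d/ were underlying and a rule turned it into [t] in isolation, 'blood' would also alternate; but it has [d] in both [lɛzedɛ] and [lɛzed].
The underlying segment must be /t/; voiceless stops become voiced between vowels, yielding [d] there.

/ɣoɣot/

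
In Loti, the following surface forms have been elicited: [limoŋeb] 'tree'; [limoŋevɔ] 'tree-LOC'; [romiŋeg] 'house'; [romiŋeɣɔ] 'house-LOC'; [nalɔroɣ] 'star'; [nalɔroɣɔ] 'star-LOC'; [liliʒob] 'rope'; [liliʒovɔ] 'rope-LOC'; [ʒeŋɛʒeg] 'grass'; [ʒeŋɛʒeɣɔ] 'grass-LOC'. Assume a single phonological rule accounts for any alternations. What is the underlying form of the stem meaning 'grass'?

'grass' shows [g] ~ [ɣ] at the end of the stem ([ʒeŋɛʒeg] vs [ʒeŋɛʒeɣɔ]).
But 'star' keeps [ɣ] in both environments ([nalɔroɣ], [nalɔroɣɔ]), so there is no rule changing /ɣ/ to [g] in isolation.
Therefore /g/ is basic and [ɣ] is derived by intervocalic spirantization (voiced stops become fricatives between vowels).

/ʒeŋɛʒeg/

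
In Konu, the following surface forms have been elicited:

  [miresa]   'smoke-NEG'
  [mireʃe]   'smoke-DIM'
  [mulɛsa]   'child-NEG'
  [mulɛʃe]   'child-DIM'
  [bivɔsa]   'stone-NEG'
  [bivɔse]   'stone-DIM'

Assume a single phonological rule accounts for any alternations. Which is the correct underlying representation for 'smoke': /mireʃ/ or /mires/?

/mireʃ/

The stem for 'smoke' ends in [s] in [miresa] but [ʃ] in [mireʃe].
If /s/ were underlying and a rule turned it into [ʃ] before the DIM suffix, 'stone' would also alternate; but it has [s] in both [bivɔsa] and [bivɔse].
The alternation reflects depalatalization: palato-alveolar /ʃ/ becomes [s] when no front vowel follows. /ʃ/ is underlying.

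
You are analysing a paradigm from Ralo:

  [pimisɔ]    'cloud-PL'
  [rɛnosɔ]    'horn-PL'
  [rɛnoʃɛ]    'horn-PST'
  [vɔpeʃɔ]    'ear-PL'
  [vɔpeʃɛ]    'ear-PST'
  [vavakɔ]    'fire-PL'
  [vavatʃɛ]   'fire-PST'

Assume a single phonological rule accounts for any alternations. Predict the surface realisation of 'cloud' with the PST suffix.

[pimiʃɛ]

The stem for 'horn' ends in [s] in [rɛnosɔ] but [ʃ] in [rɛnoʃɛ].
The stem 'ear' ([vɔpeʃɔ], [vɔpeʃɛ]) shows [ʃ] unchanged in both environments, so [ʃ] cannot be basic with [s] derived before the PL suffix.
The underlying segment must be /s/; /k/ and /s/ become palato-alveolar [tʃ] and [ʃ] before a front vowel, yielding [ʃ] there.
From [pimisɔ] the stem 'cloud' is /pimis/; before a front vowel this yields [pimiʃɛ].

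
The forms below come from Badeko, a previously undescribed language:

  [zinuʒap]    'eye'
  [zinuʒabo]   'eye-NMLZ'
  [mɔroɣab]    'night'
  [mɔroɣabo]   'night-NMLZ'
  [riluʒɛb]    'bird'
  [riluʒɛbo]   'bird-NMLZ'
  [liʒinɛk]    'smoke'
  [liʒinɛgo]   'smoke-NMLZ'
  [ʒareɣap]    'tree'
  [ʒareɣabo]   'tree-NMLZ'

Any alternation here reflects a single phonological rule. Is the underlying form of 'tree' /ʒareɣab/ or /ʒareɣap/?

The root 'tree' surfaces as [ʒareɣap] and [ʒareɣabo], with a stem-final [p] ~ [b] alternation.
But 'night' keeps [b] in both environments ([mɔroɣab], [mɔroɣabo]), so there is no rule changing /b/ to [p] in isolation.
The alternation reflects intervocalic voicing: voiceless stops become voiced between vowels. /p/ is underlying.

/ʒareɣap/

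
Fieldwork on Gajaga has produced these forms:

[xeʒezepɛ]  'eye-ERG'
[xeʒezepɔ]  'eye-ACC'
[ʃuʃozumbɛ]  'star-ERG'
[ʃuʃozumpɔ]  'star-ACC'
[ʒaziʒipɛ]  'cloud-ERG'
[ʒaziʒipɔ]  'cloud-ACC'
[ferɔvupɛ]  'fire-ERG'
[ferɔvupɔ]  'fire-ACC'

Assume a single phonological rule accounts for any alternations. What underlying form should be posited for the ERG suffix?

The ERG suffix surfaces as [-bɛ] and [-pɛ], depending on the final segment of the stem.
By contrast the ACC suffix keeps its initial [p] throughout — that segment must be underlying.
The ERG suffix is therefore /-bɛ/ underlyingly, with post-vocalic devoicing: voiced stops become voiceless after a vowel.

/-bɛ/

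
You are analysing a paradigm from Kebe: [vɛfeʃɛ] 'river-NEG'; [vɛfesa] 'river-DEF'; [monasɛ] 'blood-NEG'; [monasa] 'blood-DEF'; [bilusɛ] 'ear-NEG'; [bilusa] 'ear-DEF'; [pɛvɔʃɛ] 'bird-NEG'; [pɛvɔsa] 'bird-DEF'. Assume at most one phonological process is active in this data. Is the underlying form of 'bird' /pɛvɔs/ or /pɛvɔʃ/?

The root 'bird' surfaces as [pɛvɔʃɛ] and [pɛvɔsa], with a stem-final [ʃ] ~ [s] alternation.
Compare 'blood', with invariant [s] in [monasɛ] and [monasa]: an analysis with underlying /s/ and a rule producing [ʃ] before the NEG suffix would wrongly predict alternation here too.
Therefore /ʃ/ is basic and [s] is derived by depalatalization (palato-alveolar /ʃ/ becomes [s] when no front vowel follows).

/pɛvɔʃ/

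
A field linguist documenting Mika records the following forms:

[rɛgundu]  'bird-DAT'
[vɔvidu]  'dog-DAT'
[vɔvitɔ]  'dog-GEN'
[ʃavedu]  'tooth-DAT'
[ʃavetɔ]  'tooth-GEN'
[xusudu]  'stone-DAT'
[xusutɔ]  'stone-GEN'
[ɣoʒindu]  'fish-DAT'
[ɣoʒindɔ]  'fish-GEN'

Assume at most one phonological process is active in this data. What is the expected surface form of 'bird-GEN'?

The GEN morpheme has two allomorphs, [-dɔ] and [-tɔ].
The DAT suffix, which begins with [d], is invariant after every stem; so [d] is not altered by any rule here.
The GEN suffix is therefore /-tɔ/ underlyingly, with post-nasal voicing: voiceless stops become voiced after a nasal.
After 'bird', which ends in a nasal, the suffix surfaces as [-dɔ], giving [rɛgundɔ].

[rɛgundɔ]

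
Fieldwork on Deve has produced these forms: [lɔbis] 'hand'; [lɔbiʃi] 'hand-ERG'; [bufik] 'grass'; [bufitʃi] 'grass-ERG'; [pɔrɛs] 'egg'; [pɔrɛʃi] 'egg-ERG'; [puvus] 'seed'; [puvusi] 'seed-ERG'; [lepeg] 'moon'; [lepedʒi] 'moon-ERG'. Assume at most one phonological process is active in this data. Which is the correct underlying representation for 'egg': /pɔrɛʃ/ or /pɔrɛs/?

/pɔrɛʃ/

The stem for 'egg' ends in [s] in [pɔrɛs] but [ʃ] in [pɔrɛʃi].
Compare 'seed', with invariant [s] in [puvus] and [puvusi]: an analysis with underlying /s/ and a rule producing [ʃ] before the ERG suffix would wrongly predict alternation here too.
The alternation reflects depalatalization: palato-alveolar /tʃ/, /dʒ/ and /ʃ/ become [k], [g] and [s] when no front vowel follows. /ʃ/ is underlying.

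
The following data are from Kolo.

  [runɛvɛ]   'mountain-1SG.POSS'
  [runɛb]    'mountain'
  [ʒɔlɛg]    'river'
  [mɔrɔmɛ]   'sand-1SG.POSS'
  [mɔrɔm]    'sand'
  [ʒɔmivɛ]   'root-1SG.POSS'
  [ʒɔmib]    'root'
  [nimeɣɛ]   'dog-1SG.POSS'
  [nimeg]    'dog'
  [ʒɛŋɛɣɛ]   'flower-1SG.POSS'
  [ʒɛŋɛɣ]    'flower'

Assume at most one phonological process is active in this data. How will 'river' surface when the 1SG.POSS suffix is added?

[ʒɔlɛɣɛ]

The root 'dog' surfaces as [nimeɣɛ] and [nimeg], with a stem-final [ɣ] ~ [g] alternation.
If /ɣ/ were underlying and a rule turned it into [g] in isolation, 'flower' would also alternate; but it has [ɣ] in both [ʒɛŋɛɣɛ] and [ʒɛŋɛɣ].
The underlying segment must be /g/; voiced stops become fricatives between vowels, yielding [ɣ] there.
From [ʒɔlɛg] the stem 'river' is /ʒɔlɛg/; between vowels this yields [ʒɔlɛɣɛ].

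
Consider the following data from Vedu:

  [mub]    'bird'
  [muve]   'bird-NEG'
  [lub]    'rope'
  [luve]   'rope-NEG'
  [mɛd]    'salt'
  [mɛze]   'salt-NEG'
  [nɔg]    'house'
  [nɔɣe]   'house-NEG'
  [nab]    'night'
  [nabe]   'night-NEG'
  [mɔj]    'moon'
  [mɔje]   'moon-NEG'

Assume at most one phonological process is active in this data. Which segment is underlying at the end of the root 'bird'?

/v/

'bird' shows [b] ~ [v] at the end of the stem ([mub] vs [muve]).
But 'night' keeps [b] in both environments ([nab], [nabe]), so there is no rule changing /b/ to [v] before the NEG suffix.
The alternation reflects word-final hardening: voiced fricatives become stops word-finally. /v/ is underlying.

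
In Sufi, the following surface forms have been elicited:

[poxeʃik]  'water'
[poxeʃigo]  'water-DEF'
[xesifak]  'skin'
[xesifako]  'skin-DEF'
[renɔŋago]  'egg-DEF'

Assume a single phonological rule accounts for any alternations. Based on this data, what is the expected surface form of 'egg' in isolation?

[renɔŋak]

In [poxeʃik] and [poxeʃigo] the final segment of 'water' alternates: [k] ~ [g].
But 'skin' keeps [k] in both environments ([xesifak], [xesifako]), so there is no rule changing /k/ to [g] before the DEF suffix.
Therefore /g/ is basic and [k] is derived by word-final obstruent devoicing (voiced obstruents become voiceless word-finally).
From [renɔŋago] the stem 'egg' is /renɔŋag/; word-finally this yields [renɔŋak].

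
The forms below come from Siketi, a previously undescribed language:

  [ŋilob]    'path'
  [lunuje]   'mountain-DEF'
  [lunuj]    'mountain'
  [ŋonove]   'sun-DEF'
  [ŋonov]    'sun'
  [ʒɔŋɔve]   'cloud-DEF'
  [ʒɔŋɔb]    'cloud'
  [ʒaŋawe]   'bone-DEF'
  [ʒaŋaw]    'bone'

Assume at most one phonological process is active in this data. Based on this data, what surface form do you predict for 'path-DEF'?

[ŋilove]

'cloud' shows [v] ~ [b] at the end of the stem ([ʒɔŋɔve] vs [ʒɔŋɔb]).
The stem 'sun' ([ŋonove], [ŋonov]) shows [v] unchanged in both environments, so [v] cannot be basic with [b] derived in isolation.
The underlying segment must be /b/; voiced stops become fricatives between vowels, yielding [v] there.
From [ŋilob] the stem 'path' is /ŋilob/; between vowels this yields [ŋilove].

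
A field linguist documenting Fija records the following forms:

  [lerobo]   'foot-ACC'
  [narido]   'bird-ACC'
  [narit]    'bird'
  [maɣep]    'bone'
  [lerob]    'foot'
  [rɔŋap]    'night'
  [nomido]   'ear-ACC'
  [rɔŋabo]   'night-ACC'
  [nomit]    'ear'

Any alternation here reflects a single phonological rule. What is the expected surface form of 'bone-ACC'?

The root 'night' surfaces as [rɔŋabo] and [rɔŋap], with a stem-final [b] ~ [p] alternation.
The stem 'foot' ([lerobo], [lerob]) shows [b] unchanged in both environments, so [b] cannot be basic with [p] derived in isolation.
Therefore /p/ is basic and [b] is derived by intervocalic voicing (voiceless stops become voiced between vowels).
From [maɣep] the stem 'bone' is /maɣep/; between vowels this yields [maɣebo].

[maɣebo]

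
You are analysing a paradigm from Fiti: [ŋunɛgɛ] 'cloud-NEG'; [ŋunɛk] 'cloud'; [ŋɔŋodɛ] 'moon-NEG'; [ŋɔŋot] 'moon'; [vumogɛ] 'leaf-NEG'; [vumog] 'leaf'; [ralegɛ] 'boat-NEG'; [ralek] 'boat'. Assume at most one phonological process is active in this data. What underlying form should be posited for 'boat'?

In [ralegɛ] and [ralek] the final segment of 'boat' alternates: [g] ~ [k].
But 'leaf' keeps [g] in both environments ([vumogɛ], [vumog]), so there is no rule changing /g/ to [k] in isolation.
Therefore /k/ is basic and [g] is derived by intervocalic voicing (voiceless stops become voiced between vowels).

/ralek/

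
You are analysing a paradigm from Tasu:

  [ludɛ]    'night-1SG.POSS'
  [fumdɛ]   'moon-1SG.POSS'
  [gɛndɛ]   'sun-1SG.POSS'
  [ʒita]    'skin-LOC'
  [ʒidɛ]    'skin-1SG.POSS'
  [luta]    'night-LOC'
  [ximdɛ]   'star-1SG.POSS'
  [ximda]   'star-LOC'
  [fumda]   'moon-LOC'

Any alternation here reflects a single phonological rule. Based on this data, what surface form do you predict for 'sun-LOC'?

[gɛnda]

The LOC morpheme has two allomorphs, [-da] and [-ta].
The 1SG.POSS suffix, which begins with [d], is invariant after every stem; so [d] is not altered by any rule here.
So the underlying form is /-ta/, and voiceless stops become voiced after a nasal.
After 'sun', which ends in a nasal, the suffix surfaces as [-da], giving [gɛnda].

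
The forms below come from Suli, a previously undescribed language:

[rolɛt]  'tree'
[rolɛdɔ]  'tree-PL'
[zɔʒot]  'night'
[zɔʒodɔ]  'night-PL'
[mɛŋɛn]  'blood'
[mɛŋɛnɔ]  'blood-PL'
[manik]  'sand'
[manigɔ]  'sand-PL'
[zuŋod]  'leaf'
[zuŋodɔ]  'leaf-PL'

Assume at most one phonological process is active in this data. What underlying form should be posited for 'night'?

The root 'night' surfaces as [zɔʒot] and [zɔʒodɔ], with a stem-final [t] ~ [d] alternation.
Compare 'leaf', with invariant [d] in [zuŋod] and [zuŋodɔ]: an analysis with underlying /d/ and a rule producing [t] in isolation would wrongly predict alternation here too.
Therefore /t/ is basic and [d] is derived by intervocalic voicing (voiceless stops become voiced between vowels).

/zɔʒot/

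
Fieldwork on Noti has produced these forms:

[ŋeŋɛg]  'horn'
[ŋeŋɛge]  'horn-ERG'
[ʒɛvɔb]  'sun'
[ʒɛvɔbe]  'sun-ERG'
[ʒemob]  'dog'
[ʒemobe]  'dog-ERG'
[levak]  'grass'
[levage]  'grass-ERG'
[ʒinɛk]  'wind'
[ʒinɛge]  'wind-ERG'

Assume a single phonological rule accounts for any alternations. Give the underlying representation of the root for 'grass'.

The stem for 'grass' ends in [k] in [levak] but [g] in [levage].
The stem 'horn' ([ŋeŋɛg], [ŋeŋɛge]) shows [g] unchanged in both environments, so [g] cannot be basic with [k] derived in isolation.
Therefore /k/ is basic and [g] is derived by intervocalic voicing (voiceless stops become voiced between vowels).
So 'grass' = /levak/.

/levak/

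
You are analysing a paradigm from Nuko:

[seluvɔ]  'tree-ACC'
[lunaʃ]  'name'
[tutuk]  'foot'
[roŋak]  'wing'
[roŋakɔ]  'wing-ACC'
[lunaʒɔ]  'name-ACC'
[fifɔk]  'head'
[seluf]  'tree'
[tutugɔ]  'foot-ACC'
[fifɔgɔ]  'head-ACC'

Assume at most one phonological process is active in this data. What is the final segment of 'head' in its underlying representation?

/g/

The root 'head' surfaces as [fifɔgɔ] and [fifɔk], with a stem-final [g] ~ [k] alternation.
The stem 'wing' ([roŋakɔ], [roŋak]) shows [k] unchanged in both environments, so [k] cannot be basic with [g] derived before the ACC suffix.
So /g/ is underlying, and a rule of word-final obstruent devoicing — voiced obstruents become voiceless word-finally — gives [k].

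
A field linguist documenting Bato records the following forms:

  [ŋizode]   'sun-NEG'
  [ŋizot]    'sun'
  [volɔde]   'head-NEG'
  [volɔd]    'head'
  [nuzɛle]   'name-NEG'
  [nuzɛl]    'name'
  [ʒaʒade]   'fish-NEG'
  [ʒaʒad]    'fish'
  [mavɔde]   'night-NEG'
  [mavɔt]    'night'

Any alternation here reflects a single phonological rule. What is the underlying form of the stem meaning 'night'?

The root 'night' surfaces as [mavɔde] and [mavɔt], with a stem-final [d] ~ [t] alternation.
If /d/ were underlying and a rule turned it into [t] in isolation, 'fish' would also alternate; but it has [d] in both [ʒaʒade] and [ʒaʒad].
Therefore /t/ is basic and [d] is derived by intervocalic voicing (voiceless stops become voiced between vowels).
So 'night' = /mavɔt/.

/mavɔt/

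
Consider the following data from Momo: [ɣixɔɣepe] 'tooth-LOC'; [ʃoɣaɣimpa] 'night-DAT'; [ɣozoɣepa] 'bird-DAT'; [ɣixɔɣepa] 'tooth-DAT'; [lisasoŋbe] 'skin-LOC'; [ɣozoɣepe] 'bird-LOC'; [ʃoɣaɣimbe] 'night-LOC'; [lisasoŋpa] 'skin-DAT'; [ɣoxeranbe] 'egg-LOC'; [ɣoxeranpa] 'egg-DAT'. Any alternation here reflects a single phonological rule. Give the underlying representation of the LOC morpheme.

/-be/

The LOC suffix surfaces as [-be] and [-pe], depending on the final segment of the stem.
The DAT suffix, which begins with [p], is invariant after every stem; so [p] is not altered by any rule here.
So the underlying form is /-be/, and voiced stops become voiceless after a vowel.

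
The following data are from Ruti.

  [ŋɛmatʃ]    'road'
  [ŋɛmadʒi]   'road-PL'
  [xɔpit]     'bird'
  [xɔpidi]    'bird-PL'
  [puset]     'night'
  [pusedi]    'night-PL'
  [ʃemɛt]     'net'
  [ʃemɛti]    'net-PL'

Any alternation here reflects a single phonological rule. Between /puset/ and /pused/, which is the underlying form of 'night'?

In [puset] and [pusedi] the final segment of 'night' alternates: [t] ~ [d].
But 'net' keeps [t] in both environments ([ʃemɛt], [ʃemɛti]), so there is no rule changing /t/ to [d] before the PL suffix.
The underlying segment must be /d/; voiced obstruents become voiceless word-finally, yielding [t] there.

/pused/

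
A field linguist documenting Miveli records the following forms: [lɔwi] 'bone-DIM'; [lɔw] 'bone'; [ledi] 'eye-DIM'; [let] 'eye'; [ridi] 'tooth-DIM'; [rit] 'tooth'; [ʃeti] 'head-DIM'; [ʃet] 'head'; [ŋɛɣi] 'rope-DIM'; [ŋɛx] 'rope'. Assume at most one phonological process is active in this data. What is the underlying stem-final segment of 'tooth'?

/d/

The root 'tooth' surfaces as [ridi] and [rit], with a stem-final [d] ~ [t] alternation.
But 'head' keeps [t] in both environments ([ʃeti], [ʃet]), so there is no rule changing /t/ to [d] before the DIM suffix.
The alternation reflects word-final obstruent devoicing: voiced obstruents become voiceless word-finally. /d/ is underlying.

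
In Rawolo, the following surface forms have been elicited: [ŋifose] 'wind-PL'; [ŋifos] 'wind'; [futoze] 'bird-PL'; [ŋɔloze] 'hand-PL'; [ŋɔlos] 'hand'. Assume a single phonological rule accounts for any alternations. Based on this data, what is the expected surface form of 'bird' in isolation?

[futos]

The stem for 'hand' ends in [z] in [ŋɔloze] but [s] in [ŋɔlos].
Compare 'wind', with invariant [s] in [ŋifose] and [ŋifos]: an analysis with underlying /s/ and a rule producing [z] before the PL suffix would wrongly predict alternation here too.
Therefore /z/ is basic and [s] is derived by word-final obstruent devoicing (voiced obstruents become voiceless word-finally).
From [futoze] the stem 'bird' is /futoz/; word-finally this yields [futos].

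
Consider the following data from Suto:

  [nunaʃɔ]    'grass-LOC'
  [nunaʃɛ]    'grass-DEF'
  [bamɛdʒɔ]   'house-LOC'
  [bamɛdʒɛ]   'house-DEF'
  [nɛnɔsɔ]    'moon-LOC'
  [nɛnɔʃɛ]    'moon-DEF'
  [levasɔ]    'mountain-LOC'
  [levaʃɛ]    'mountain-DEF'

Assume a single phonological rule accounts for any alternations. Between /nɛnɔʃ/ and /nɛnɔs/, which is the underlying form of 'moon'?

The root 'moon' surfaces as [nɛnɔsɔ] and [nɛnɔʃɛ], with a stem-final [s] ~ [ʃ] alternation.
The stem 'grass' ([nunaʃɔ], [nunaʃɛ]) shows [ʃ] unchanged in both environments, so [ʃ] cannot be basic with [s] derived before the LOC suffix.
The alternation reflects palatalization before a front vowel: /s/ becomes palato-alveolar [ʃ] before a front vowel. /s/ is underlying.

/nɛnɔs/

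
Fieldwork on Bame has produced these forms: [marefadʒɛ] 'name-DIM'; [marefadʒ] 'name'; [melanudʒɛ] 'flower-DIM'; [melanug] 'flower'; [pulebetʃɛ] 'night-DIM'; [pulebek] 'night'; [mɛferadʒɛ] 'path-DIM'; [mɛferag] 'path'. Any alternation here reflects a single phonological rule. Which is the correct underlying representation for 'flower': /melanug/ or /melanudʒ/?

/melanug/

The root 'flower' surfaces as [melanudʒɛ] and [melanug], with a stem-final [dʒ] ~ [g] alternation.
The stem 'name' ([marefadʒɛ], [marefadʒ]) shows [dʒ] unchanged in both environments, so [dʒ] cannot be basic with [g] derived in isolation.
So /g/ is underlying, and a rule of palatalization before a front vowel — /k/ and /g/ become palato-alveolar [tʃ] and [dʒ] before a front vowel — gives [dʒ].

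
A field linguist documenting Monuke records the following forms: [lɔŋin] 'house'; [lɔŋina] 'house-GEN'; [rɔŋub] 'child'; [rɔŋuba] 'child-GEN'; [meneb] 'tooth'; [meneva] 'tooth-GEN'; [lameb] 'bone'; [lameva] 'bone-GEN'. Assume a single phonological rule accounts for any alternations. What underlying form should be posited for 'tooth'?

In [meneb] and [meneva] the final segment of 'tooth' alternates: [b] ~ [v].
If /b/ were underlying and a rule turned it into [v] before the GEN suffix, 'child' would also alternate; but it has [b] in both [rɔŋub] and [rɔŋuba].
Therefore /v/ is basic and [b] is derived by word-final hardening (voiced fricatives become stops word-finally).

/menev/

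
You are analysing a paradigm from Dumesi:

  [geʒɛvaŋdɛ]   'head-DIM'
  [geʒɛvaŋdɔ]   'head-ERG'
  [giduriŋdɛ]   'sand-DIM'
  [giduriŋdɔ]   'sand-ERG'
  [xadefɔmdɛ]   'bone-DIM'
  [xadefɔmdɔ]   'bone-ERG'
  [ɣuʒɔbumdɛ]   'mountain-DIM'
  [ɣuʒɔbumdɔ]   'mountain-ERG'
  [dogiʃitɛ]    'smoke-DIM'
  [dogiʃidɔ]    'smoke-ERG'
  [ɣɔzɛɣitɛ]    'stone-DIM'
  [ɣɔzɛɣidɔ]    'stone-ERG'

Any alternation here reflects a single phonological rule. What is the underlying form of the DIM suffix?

/-tɛ/

The DIM suffix surfaces as [-dɛ] and [-tɛ], depending on the final segment of the stem.
By contrast the ERG suffix keeps its initial [d] throughout — that segment must be underlying.
The DIM suffix is therefore /-tɛ/ underlyingly, with post-nasal voicing: voiceless stops become voiced after a nasal.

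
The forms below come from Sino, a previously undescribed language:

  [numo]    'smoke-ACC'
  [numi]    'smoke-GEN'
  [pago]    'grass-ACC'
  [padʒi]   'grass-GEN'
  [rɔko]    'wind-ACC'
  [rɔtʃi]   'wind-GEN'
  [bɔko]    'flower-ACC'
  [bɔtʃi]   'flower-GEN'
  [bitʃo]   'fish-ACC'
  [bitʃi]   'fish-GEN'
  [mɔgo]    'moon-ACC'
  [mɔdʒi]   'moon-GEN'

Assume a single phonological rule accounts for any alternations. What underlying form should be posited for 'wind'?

/rɔk/

In [rɔko] and [rɔtʃi] the final segment of 'wind' alternates: [k] ~ [tʃ].
If /tʃ/ were underlying and a rule turned it into [k] before the ACC suffix, 'fish' would also alternate; but it has [tʃ] in both [bitʃo] and [bitʃi].
So /k/ is underlying, and a rule of palatalization before a front vowel — /k/ and /g/ become palato-alveolar [tʃ] and [dʒ] before a front vowel — gives [tʃ].
So 'wind' = /rɔk/.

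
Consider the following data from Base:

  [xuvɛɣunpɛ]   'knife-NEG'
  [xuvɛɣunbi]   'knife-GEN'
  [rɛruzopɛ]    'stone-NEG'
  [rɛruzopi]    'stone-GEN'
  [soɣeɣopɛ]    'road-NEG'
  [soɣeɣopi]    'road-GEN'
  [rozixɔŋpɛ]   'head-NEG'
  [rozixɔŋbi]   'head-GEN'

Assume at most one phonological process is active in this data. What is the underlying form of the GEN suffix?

The GEN suffix surfaces as [-bi] and [-pi], depending on the final segment of the stem.
By contrast the NEG suffix keeps its initial [p] throughout — that segment must be underlying.
The GEN suffix is therefore /-bi/ underlyingly, with post-vocalic devoicing: voiced stops become voiceless after a vowel.

/-bi/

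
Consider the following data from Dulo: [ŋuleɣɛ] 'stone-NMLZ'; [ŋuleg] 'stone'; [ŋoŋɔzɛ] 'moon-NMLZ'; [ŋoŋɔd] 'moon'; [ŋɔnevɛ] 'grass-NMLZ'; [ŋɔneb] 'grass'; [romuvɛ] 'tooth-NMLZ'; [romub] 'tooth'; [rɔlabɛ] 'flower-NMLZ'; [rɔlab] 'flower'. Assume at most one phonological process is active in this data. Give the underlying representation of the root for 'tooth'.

'tooth' shows [v] ~ [b] at the end of the stem ([romuvɛ] vs [romub]).
The stem 'flower' ([rɔlabɛ], [rɔlab]) shows [b] unchanged in both environments, so [b] cannot be basic with [v] derived before the NMLZ suffix.
The underlying segment must be /v/; voiced fricatives become stops word-finally, yielding [b] there.
So 'tooth' = /romuv/.

/romuv/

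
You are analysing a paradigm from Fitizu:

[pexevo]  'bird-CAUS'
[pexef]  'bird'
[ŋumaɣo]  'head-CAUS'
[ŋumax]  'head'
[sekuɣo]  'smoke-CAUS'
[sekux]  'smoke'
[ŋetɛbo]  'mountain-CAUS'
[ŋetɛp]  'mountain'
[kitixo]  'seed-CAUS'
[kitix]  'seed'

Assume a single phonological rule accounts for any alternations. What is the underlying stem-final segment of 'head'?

/ɣ/

'head' shows [ɣ] ~ [x] at the end of the stem ([ŋumaɣo] vs [ŋumax]).
Compare 'seed', with invariant [x] in [kitixo] and [kitix]: an analysis with underlying /x/ and a rule producing [ɣ] before the CAUS suffix would wrongly predict alternation here too.
Therefore /ɣ/ is basic and [x] is derived by word-final obstruent devoicing (voiced obstruents become voiceless word-finally).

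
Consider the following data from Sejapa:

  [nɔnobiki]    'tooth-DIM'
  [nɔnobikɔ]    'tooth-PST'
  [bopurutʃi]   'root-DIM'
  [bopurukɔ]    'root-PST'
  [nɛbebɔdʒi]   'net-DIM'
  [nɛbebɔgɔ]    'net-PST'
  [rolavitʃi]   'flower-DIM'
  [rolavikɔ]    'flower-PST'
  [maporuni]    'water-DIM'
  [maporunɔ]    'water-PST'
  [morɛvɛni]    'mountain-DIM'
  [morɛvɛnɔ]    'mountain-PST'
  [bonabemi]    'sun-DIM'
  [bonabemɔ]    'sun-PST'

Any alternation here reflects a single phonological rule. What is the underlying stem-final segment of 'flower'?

/tʃ/

'flower' shows [tʃ] ~ [k] at the end of the stem ([rolavitʃi] vs [rolavikɔ]).
The stem 'tooth' ([nɔnobiki], [nɔnobikɔ]) shows [k] unchanged in both environments, so [k] cannot be basic with [tʃ] derived before the DIM suffix.
The alternation reflects depalatalization: palato-alveolar /tʃ/ and /dʒ/ become [k] and [g] when no front vowel follows. /tʃ/ is underlying.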